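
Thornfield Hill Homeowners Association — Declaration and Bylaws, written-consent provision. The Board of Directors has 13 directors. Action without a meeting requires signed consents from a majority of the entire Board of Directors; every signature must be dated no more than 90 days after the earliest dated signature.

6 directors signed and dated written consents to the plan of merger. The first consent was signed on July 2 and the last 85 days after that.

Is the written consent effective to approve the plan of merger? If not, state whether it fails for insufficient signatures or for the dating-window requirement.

Not effective — insufficient signatures.

Signatures required: a majority of 13 — a majority of 13 is 7, so 7 needed; 6 signed. Insufficient.
Dating window: the latest signature is 85 days after the earliest; the limit is 90 days. Within the window.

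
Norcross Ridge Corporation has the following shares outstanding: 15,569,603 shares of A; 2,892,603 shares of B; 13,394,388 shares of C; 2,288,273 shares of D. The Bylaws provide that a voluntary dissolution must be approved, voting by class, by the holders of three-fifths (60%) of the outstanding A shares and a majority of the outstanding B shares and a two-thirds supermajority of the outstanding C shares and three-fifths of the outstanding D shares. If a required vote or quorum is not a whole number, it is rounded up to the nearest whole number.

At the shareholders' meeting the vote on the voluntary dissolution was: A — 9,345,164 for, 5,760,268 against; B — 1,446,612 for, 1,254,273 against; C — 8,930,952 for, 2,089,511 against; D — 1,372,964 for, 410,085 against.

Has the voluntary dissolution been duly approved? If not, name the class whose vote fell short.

A: 3/5 of 15569603 = 9341761.80, rounded up to 9341762; 9,341,762 required, 9,345,164 in favor — approved.
B: a majority of 2892603 is 1446302; 1,446,302 required, 1,446,612 in favor — approved.
C: 2/3 of 13394388 = 8929592; 8,929,592 required, 8,930,952 in favor — approved.
D: 3/5 of 2288273 = 1372963.80, rounded up to 1372964; 1,372,964 required, 1,372,964 in favor — approved.

Approved — every class gave the required vote.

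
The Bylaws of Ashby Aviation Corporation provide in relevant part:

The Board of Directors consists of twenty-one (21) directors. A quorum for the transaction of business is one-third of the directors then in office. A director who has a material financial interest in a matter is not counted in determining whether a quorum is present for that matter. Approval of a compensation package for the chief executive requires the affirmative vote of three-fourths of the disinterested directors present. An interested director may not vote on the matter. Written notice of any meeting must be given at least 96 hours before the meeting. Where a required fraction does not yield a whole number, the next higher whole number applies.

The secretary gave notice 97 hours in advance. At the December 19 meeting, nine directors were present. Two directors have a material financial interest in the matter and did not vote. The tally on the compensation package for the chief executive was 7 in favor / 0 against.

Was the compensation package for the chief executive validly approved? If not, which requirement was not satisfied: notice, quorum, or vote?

Notice: 97 hours given; 96 required (97 ≥ 96). Satisfied.
Quorum: 9 present, but the 2 interested directors do not count, leaving 7. Quorum is 7. Satisfied.
Vote: the compensation package for the chief executive requires three-fourths of the disinterested directors present (9 − 2 = 7). 3/4 of 7 = 5.25, rounded up to 6, so 6 affirmative votes are needed; 7 voted in favor. Satisfied.

Valid — all requirements satisfied.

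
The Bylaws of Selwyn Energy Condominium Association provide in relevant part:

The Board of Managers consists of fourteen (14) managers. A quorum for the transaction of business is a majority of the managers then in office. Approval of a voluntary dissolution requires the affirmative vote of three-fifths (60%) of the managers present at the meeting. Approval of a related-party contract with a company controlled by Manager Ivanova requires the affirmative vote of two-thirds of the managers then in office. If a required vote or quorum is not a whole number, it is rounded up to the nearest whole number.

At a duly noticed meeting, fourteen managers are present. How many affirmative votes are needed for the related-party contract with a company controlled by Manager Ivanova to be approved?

The related-party contract with a company controlled by Manager Ivanova requires two-thirds of the managers then in office (14).
2/3 of 14 = 9.33, rounded up to 10.

10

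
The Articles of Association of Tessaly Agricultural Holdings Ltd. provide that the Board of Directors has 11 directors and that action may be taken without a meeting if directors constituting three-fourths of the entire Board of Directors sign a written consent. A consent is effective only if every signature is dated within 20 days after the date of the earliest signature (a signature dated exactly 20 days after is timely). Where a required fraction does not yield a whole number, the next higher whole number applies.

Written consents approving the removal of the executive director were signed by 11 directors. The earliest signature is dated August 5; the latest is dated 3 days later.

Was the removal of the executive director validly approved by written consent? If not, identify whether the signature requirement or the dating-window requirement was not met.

Signatures required: three-fourths of 11 — 3/4 of 11 = 8.25, rounded up to 9, so 9 needed; 11 signed. Sufficient.
Dating window: the latest signature is 3 days after the earliest; the limit is 20 days. Within the window.

Effective — both the signature and dating-window requirements are satisfied.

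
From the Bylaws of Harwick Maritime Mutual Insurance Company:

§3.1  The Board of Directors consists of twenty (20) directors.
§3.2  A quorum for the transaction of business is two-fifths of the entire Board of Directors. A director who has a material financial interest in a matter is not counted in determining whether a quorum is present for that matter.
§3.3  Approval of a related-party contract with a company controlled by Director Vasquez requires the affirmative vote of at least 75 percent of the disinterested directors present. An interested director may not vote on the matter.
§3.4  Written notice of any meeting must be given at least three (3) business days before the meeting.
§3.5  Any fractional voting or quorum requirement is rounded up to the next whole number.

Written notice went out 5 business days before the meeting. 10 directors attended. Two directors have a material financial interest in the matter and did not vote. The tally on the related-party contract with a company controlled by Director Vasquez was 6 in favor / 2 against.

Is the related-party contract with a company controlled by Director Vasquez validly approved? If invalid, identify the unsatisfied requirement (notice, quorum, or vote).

Valid — all requirements satisfied.

Notice: 5 business days given; 3 required (5 ≥ 3). Satisfied.
Quorum: 10 present, but the 2 interested directors do not count, leaving 8. Quorum is 8. Satisfied.
Vote: the related-party contract with a company controlled by Director Vasquez requires three-fourths of the disinterested directors present (10 − 2 = 8). 3/4 of 8 = 6, so 6 affirmative votes are needed; 6 voted in favor. Satisfied.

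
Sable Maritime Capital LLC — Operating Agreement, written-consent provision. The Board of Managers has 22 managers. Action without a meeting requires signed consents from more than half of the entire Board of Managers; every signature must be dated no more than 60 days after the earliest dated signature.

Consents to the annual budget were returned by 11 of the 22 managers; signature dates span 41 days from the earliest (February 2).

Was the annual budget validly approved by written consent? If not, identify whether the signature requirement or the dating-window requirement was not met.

Signatures required: more than half of 22 — a majority of 22 is 12, so 12 needed; 11 signed. Insufficient.
Dating window: the latest signature is 41 days after the earliest; the limit is 60 days. Within the window.

Not effective — insufficient signatures.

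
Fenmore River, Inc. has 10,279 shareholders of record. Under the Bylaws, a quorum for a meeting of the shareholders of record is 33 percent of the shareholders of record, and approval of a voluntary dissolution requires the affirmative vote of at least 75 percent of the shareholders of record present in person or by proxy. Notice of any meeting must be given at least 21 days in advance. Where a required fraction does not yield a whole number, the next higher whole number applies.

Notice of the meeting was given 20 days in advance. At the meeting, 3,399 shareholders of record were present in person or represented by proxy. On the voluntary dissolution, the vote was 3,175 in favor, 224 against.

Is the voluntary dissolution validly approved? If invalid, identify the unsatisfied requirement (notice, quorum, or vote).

Invalid — notice requirement not satisfied.

Notice: 20 days given; 21 required. Not satisfied.
Quorum: 33% of 10,279 = 3,392.07, rounded up to 3,393; 3,399 present. Satisfied.
Vote: requires three-fourths of those present (3,399); 3/4 of 3399 = 2549.25, rounded up to 2550, so 2,550 needed; 3,175 in favor. Satisfied.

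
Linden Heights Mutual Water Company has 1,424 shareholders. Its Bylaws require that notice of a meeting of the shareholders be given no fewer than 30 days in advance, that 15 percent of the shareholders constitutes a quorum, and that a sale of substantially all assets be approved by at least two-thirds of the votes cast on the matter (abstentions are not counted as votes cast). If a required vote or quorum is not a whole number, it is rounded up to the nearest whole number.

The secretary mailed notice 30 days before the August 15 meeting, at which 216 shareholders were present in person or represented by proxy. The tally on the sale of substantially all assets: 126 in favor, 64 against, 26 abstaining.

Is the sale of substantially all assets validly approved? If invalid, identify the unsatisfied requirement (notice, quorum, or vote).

Invalid — vote requirement not satisfied.

Notice: 30 days given; 30 required. Satisfied.
Quorum: 15% of 1,424 = 213.60, rounded up to 214; 216 present. Satisfied.
Vote: requires two-thirds of the votes cast (216 − 26 abstaining = 190); 2/3 of 190 = 126.67, rounded up to 127, so 127 needed; 126 in favor. Not satisfied.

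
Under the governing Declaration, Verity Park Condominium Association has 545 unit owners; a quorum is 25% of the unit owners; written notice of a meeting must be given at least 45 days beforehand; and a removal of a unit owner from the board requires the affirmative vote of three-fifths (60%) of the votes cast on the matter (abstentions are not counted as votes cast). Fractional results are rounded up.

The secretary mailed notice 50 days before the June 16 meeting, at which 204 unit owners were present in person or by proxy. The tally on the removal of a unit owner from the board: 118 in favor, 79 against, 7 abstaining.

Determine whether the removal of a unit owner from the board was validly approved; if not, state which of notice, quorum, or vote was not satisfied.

Invalid — vote requirement not satisfied.

Notice: 50 days given; 45 required. Satisfied.
Quorum: 25% of 545 = 136.25, rounded up to 137; 204 present. Satisfied.
Vote: requires three-fifths of the votes cast (204 − 7 abstaining = 197); 3/5 of 197 = 118.20, rounded up to 119, so 119 needed; 118 in favor. Not satisfied.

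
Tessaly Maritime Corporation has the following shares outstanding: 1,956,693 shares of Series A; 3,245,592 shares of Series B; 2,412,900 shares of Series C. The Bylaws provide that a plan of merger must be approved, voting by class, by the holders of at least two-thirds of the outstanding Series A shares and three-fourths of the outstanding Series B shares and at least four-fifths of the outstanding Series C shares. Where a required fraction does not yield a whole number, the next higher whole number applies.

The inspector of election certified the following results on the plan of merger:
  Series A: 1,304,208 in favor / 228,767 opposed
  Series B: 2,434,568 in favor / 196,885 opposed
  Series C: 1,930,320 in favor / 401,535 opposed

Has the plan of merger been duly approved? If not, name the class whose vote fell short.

Not approved — the Series A shares did not give the required vote.

Series A: 2/3 of 1956693 = 1304462; 1,304,462 required, 1,304,208 in favor — not approved.
Series B: 3/4 of 3245592 = 2434194; 2,434,194 required, 2,434,568 in favor — approved.
Series C: 4/5 of 2412900 = 1930320; 1,930,320 required, 1,930,320 in favor — approved.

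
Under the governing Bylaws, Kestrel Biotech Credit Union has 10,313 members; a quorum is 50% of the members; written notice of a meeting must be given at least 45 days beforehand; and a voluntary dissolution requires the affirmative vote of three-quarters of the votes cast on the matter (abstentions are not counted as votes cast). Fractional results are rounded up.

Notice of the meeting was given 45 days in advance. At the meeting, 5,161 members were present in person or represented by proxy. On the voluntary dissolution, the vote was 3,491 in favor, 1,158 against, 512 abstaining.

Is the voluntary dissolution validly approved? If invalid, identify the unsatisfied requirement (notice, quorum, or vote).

Notice: 45 days given; 45 required. Satisfied.
Quorum: 50% of 10,313 = 5,156.50, rounded up to 5,157; 5,161 present. Satisfied.
Vote: requires three-fourths of the votes cast (5,161 − 512 abstaining = 4,649); 3/4 of 4649 = 3486.75, rounded up to 3487, so 3,487 needed; 3,491 in favor. Satisfied.

Valid — all requirements satisfied.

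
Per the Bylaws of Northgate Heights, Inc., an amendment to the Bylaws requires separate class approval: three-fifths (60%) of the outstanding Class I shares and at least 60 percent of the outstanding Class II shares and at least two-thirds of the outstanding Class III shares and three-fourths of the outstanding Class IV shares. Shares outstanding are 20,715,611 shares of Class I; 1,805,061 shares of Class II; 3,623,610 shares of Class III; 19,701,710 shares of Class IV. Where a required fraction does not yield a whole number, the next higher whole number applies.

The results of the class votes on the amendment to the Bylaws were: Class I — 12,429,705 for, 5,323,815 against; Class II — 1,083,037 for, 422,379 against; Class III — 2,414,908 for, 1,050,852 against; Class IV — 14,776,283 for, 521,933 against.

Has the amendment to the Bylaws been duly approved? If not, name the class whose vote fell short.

Not approved — the Class III shares did not give the required vote.

Class I: 3/5 of 20715611 = 12429366.60, rounded up to 12429367; 12,429,367 required, 12,429,705 in favor — approved.
Class II: 3/5 of 1805061 = 1083036.60, rounded up to 1083037; 1,083,037 required, 1,083,037 in favor — approved.
Class III: 2/3 of 3623610 = 2415740; 2,415,740 required, 2,414,908 in favor — not approved.
Class IV: 3/4 of 19701710 = 14776282.50, rounded up to 14776283; 14,776,283 required, 14,776,283 in favor — approved.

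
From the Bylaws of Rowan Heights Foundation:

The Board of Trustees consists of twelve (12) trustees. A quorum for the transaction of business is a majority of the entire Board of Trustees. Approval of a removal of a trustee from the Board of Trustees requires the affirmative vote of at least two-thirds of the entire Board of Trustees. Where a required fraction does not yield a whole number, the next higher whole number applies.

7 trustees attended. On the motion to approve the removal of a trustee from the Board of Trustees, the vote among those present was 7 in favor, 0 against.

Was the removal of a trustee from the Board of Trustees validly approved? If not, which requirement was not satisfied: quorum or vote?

Quorum: 7 present; quorum is 7. Satisfied.
Vote: the removal of a trustee from the Board of Trustees requires two-thirds of the entire Board of Trustees (12). 2/3 of 12 = 8, so 8 affirmative votes are needed; 7 voted in favor. Not satisfied.

Invalid — vote requirement not satisfied.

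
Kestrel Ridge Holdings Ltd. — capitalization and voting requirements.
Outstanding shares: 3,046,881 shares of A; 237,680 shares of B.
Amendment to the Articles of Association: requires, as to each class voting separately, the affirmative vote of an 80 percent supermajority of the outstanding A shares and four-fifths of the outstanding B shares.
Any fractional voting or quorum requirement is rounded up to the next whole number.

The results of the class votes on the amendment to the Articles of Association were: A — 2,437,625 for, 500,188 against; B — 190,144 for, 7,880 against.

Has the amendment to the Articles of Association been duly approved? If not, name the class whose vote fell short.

Approved — every class gave the required vote.

A: 4/5 of 3046881 = 2437504.80, rounded up to 2437505; 2,437,505 required, 2,437,625 in favor — approved.
B: 4/5 of 237680 = 190144; 190,144 required, 190,144 in favor — approved.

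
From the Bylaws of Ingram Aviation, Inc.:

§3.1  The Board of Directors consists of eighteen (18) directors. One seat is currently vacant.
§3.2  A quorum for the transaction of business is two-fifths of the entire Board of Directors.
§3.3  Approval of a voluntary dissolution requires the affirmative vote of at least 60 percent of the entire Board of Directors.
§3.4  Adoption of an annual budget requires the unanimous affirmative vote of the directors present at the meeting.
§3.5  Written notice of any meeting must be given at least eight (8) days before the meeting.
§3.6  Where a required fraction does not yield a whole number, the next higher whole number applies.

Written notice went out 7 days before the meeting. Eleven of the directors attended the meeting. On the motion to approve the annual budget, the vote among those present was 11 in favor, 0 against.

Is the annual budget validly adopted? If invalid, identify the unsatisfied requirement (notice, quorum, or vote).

Notice: 7 days given; 8 required (7 < 8). Not satisfied.
Quorum: 11 present; quorum is 8. Satisfied.
Vote: the annual budget requires the unanimous vote of the directors present (11). Unanimous means all 11, so 11 affirmative votes are needed; 11 voted in favor. Satisfied.

Invalid — notice requirement not satisfied.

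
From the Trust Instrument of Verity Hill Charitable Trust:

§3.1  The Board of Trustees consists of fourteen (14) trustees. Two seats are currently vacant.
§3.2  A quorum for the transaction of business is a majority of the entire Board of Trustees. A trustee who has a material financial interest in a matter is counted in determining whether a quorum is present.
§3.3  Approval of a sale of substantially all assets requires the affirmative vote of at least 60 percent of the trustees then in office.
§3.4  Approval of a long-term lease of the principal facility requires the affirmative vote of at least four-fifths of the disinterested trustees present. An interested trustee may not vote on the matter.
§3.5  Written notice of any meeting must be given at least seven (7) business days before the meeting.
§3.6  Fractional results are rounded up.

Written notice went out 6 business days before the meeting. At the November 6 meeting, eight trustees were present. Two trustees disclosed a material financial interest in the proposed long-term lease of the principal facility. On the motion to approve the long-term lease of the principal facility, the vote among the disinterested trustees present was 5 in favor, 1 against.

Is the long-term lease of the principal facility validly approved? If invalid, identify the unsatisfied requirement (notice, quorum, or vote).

Notice: 6 business days given; 7 required (6 < 7). Not satisfied.
Quorum: 8 present (interested trustees count toward quorum); quorum is 8. Satisfied.
Vote: the long-term lease of the principal facility requires four-fifths of the disinterested trustees present (8 − 2 = 6). 4/5 of 6 = 4.80, rounded up to 5, so 5 affirmative votes are needed; 5 voted in favor. Satisfied.

Invalid — notice requirement not satisfied.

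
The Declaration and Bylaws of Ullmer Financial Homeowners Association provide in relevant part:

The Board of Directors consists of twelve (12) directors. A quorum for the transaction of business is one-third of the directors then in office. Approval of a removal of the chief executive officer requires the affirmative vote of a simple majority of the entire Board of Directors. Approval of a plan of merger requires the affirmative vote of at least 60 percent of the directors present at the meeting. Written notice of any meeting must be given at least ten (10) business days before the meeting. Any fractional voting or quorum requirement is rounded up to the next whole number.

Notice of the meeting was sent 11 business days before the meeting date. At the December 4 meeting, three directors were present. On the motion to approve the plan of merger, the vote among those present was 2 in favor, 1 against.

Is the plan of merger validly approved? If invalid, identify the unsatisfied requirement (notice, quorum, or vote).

Notice: 11 business days given; 10 required (11 ≥ 10). Satisfied.
Quorum: 3 present; quorum is 4. Not satisfied.
Vote: the plan of merger requires three-fifths of the directors present (3). 3/5 of 3 = 1.80, rounded up to 2, so 2 affirmative votes are needed; 2 voted in favor. Satisfied. (Moot — without a quorum no business can be validly transacted.)

Invalid — quorum requirement not satisfied.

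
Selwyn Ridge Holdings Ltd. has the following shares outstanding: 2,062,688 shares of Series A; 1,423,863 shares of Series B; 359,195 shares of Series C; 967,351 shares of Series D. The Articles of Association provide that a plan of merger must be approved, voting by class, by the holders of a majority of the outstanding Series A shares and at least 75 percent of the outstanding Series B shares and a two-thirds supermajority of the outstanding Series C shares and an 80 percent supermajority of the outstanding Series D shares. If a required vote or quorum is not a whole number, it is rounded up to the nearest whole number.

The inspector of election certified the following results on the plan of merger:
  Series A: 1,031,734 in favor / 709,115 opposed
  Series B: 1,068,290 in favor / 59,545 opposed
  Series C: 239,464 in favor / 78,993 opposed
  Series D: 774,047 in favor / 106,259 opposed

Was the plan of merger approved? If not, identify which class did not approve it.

Series A: a majority of 2062688 is 1031345; 1,031,345 required, 1,031,734 in favor — approved.
Series B: 3/4 of 1423863 = 1067897.25, rounded up to 1067898; 1,067,898 required, 1,068,290 in favor — approved.
Series C: 2/3 of 359195 = 239463.33, rounded up to 239464; 239,464 required, 239,464 in favor — approved.
Series D: 4/5 of 967351 = 773880.80, rounded up to 773881; 773,881 required, 774,047 in favor — approved.

Approved — every class gave the required vote.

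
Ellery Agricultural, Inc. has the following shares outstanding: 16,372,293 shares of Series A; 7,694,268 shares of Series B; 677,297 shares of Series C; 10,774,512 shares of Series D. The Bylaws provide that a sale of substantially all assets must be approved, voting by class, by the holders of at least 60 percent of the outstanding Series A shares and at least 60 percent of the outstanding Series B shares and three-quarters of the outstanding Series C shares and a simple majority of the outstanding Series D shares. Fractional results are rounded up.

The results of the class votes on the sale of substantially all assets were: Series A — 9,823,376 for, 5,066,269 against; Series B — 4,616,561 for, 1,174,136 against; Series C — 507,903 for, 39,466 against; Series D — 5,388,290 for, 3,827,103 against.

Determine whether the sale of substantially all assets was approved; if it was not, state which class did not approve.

Series A: 3/5 of 16372293 = 9823375.80, rounded up to 9823376; 9,823,376 required, 9,823,376 in favor — approved.
Series B: 3/5 of 7694268 = 4616560.80, rounded up to 4616561; 4,616,561 required, 4,616,561 in favor — approved.
Series C: 3/4 of 677297 = 507972.75, rounded up to 507973; 507,973 required, 507,903 in favor — not approved.
Series D: a majority of 10774512 is 5387257; 5,387,257 required, 5,388,290 in favor — approved.

Not approved — the Series C shares did not give the required vote.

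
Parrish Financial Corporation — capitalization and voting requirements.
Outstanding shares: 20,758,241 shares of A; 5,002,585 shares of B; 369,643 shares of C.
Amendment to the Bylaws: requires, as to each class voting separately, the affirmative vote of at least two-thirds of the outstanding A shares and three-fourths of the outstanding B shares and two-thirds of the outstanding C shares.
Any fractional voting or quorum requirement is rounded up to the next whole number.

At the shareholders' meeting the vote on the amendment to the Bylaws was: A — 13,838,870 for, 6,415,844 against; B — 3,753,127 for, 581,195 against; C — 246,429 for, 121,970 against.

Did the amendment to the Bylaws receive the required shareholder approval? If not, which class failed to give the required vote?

Approved — every class gave the required vote.

A: 2/3 of 20758241 = 13838827.33, rounded up to 13838828; 13,838,828 required, 13,838,870 in favor — approved.
B: 3/4 of 5002585 = 3751938.75, rounded up to 3751939; 3,751,939 required, 3,753,127 in favor — approved.
C: 2/3 of 369643 = 246428.67, rounded up to 246429; 246,429 required, 246,429 in favor — approved.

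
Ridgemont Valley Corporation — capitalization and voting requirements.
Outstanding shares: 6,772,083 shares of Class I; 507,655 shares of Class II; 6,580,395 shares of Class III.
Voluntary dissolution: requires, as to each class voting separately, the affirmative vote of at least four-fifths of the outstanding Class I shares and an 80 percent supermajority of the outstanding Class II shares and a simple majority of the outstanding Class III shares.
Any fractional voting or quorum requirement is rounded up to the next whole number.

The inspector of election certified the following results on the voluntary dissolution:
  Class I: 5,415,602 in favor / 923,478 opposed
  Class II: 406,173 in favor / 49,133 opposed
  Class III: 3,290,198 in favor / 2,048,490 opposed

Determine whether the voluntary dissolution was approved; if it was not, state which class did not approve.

Not approved — the Class I shares did not give the required vote.

Class I: 4/5 of 6772083 = 5417666.40, rounded up to 5417667; 5,417,667 required, 5,415,602 in favor — not approved.
Class II: 4/5 of 507655 = 406124; 406,124 required, 406,173 in favor — approved.
Class III: a majority of 6580395 is 3290198; 3,290,198 required, 3,290,198 in favor — approved.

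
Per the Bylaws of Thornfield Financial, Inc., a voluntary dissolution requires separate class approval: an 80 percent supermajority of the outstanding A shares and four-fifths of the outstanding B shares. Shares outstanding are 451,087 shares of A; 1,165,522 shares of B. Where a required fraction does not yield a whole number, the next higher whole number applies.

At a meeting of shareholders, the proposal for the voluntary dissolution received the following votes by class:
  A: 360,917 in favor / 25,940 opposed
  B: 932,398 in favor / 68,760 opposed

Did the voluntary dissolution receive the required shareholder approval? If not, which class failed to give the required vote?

Not approved — the B shares did not give the required vote.

A: 4/5 of 451087 = 360869.60, rounded up to 360870; 360,870 required, 360,917 in favor — approved.
B: 4/5 of 1165522 = 932417.60, rounded up to 932418; 932,418 required, 932,398 in favor — not approved.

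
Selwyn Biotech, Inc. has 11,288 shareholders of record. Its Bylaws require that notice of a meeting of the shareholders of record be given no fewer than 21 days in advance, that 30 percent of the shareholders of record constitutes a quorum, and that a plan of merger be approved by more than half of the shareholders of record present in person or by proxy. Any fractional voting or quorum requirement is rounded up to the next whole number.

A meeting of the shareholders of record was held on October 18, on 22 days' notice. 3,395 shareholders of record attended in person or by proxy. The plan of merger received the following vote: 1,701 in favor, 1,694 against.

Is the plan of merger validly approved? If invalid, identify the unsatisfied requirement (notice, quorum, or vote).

Valid — all requirements satisfied.

Notice: 22 days given; 21 required. Satisfied.
Quorum: 30% of 11,288 = 3,386.40, rounded up to 3,387; 3,395 present. Satisfied.
Vote: requires a majority of those present (3,395); a majority of 3395 is 1698, so 1,698 needed; 1,701 in favor. Satisfied.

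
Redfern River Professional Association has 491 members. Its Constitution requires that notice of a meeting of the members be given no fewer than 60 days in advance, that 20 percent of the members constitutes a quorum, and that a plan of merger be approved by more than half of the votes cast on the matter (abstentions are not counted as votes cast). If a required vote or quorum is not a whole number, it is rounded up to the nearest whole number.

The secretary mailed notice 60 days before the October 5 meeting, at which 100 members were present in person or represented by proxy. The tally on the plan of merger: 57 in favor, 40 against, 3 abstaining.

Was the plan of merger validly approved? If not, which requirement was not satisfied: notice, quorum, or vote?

Notice: 60 days given; 60 required. Satisfied.
Quorum: 20% of 491 = 98.20, rounded up to 99; 100 present. Satisfied.
Vote: requires a majority of the votes cast (100 − 3 abstaining = 97); a majority of 97 is 49, so 49 needed; 57 in favor. Satisfied.

Valid — all requirements satisfied.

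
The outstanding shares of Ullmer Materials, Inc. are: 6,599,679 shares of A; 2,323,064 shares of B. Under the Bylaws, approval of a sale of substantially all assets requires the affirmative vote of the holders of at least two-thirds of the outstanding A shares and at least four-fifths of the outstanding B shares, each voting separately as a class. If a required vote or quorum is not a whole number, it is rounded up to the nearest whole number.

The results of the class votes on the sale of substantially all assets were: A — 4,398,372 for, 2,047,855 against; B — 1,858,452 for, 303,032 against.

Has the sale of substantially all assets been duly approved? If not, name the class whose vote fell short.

Not approved — the A shares did not give the required vote.

A: 2/3 of 6599679 = 4399786; 4,399,786 required, 4,398,372 in favor — not approved.
B: 4/5 of 2323064 = 1858451.20, rounded up to 1858452; 1,858,452 required, 1,858,452 in favor — approved.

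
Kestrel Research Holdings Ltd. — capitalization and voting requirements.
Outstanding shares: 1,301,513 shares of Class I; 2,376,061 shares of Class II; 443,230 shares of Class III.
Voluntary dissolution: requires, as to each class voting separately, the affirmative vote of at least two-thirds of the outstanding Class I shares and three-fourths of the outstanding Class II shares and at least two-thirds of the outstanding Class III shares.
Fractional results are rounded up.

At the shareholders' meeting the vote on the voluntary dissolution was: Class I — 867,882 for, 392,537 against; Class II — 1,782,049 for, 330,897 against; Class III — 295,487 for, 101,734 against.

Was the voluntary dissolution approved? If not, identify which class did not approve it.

Approved — every class gave the required vote.

Class I: 2/3 of 1301513 = 867675.33, rounded up to 867676; 867,676 required, 867,882 in favor — approved.
Class II: 3/4 of 2376061 = 1782045.75, rounded up to 1782046; 1,782,046 required, 1,782,049 in favor — approved.
Class III: 2/3 of 443230 = 295486.67, rounded up to 295487; 295,487 required, 295,487 in favor — approved.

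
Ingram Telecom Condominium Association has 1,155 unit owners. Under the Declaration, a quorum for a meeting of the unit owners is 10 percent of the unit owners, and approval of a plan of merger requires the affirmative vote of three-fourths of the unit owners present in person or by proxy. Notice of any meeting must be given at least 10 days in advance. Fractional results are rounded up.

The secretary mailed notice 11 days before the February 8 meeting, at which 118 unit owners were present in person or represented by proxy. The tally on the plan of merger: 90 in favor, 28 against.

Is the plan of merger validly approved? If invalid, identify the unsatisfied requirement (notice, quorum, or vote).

Valid — all requirements satisfied.

Notice: 11 days given; 10 required. Satisfied.
Quorum: 10% of 1,155 = 115.50, rounded up to 116; 118 present. Satisfied.
Vote: requires three-fourths of those present (118); 3/4 of 118 = 88.50, rounded up to 89, so 89 needed; 90 in favor. Satisfied.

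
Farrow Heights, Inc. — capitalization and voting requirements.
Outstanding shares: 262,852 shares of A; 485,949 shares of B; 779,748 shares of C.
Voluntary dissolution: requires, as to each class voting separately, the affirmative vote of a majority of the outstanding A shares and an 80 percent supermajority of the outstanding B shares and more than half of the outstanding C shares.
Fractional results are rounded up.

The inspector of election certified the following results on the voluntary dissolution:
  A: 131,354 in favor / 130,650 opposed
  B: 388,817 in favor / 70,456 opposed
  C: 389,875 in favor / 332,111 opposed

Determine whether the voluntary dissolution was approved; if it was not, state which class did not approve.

Not approved — the A shares did not give the required vote.

A: a majority of 262852 is 131427; 131,427 required, 131,354 in favor — not approved.
B: 4/5 of 485949 = 388759.20, rounded up to 388760; 388,760 required, 388,817 in favor — approved.
C: a majority of 779748 is 389875; 389,875 required, 389,875 in favor — approved.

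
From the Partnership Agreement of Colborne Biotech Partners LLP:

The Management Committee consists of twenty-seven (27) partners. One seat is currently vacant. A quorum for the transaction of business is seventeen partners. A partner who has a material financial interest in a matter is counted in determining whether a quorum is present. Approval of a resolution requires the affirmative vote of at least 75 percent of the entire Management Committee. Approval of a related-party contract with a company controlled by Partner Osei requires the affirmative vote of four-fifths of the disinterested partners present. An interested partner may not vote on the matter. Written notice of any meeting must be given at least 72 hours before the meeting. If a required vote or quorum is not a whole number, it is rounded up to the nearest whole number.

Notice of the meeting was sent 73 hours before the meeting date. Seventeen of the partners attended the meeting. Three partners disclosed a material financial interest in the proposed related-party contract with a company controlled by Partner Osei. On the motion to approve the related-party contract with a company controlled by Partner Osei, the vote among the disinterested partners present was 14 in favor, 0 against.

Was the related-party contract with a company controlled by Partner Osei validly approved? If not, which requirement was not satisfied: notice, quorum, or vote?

Notice: 73 hours given; 72 required (73 ≥ 72). Satisfied.
Quorum: 17 present (interested partners count toward quorum); quorum is 17. Satisfied.
Vote: the related-party contract with a company controlled by Partner Osei requires four-fifths of the disinterested partners present (17 − 3 = 14). 4/5 of 14 = 11.20, rounded up to 12, so 12 affirmative votes are needed; 14 voted in favor. Satisfied.

Valid — all requirements satisfied.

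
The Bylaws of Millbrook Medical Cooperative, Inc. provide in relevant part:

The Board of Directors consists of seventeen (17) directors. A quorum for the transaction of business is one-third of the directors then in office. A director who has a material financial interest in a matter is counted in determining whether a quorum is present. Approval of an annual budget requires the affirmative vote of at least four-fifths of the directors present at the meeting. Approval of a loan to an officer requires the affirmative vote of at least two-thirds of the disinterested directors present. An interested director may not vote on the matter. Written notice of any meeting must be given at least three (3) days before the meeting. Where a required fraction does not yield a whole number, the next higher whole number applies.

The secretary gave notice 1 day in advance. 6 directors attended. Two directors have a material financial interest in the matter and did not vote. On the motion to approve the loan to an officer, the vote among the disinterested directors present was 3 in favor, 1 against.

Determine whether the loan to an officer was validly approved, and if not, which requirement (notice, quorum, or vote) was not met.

Notice: 1 day given; 3 required (1 < 3). Not satisfied.
Quorum: 6 present (interested directors count toward quorum); quorum is 6. Satisfied.
Vote: the loan to an officer requires two-thirds of the disinterested directors present (6 − 2 = 4). 2/3 of 4 = 2.67, rounded up to 3, so 3 affirmative votes are needed; 3 voted in favor. Satisfied.

Invalid — notice requirement not satisfied.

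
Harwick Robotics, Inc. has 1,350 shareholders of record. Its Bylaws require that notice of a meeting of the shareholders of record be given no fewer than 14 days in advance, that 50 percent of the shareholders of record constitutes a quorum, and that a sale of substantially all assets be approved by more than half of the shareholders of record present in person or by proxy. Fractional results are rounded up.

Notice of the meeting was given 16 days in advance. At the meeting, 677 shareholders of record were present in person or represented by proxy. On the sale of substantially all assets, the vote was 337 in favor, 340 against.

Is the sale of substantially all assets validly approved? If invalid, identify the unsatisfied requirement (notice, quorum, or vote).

Notice: 16 days given; 14 required. Satisfied.
Quorum: 50% of 1,350 = 675; 677 present. Satisfied.
Vote: requires a majority of those present (677); a majority of 677 is 339, so 339 needed; 337 in favor. Not satisfied.

Invalid — vote requirement not satisfied.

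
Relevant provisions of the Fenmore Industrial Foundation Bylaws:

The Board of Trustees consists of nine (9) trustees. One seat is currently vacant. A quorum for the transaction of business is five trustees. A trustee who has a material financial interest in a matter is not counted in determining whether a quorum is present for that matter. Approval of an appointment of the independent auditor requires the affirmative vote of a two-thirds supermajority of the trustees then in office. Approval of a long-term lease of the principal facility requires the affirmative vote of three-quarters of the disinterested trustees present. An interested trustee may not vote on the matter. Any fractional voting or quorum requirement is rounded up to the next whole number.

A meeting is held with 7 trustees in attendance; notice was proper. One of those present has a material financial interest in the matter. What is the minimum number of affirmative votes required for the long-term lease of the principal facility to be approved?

The long-term lease of the principal facility requires three-fourths of the disinterested trustees present (7 − 1 = 6).
3/4 of 6 = 4.50, rounded up to 5.

5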